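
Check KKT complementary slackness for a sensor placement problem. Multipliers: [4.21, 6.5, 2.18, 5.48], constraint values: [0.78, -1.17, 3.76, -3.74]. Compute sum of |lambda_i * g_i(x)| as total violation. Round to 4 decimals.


KKT complementary slackness check:
lambda_1 * g_1 = 4.21 * 0.78 = 3.2838
lambda_2 * g_2 = 6.5 * -1.17 = -7.605
lambda_3 * g_3 = 2.18 * 3.76 = 8.1968
lambda_4 * g_4 = 5.48 * -3.74 = -20.4952
Total violation = 3.2838 + 7.605 + 8.1968 + 20.4952 = 39.5808


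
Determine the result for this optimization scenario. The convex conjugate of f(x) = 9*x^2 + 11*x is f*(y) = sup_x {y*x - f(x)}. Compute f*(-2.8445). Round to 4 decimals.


f*(y) = sup_x {y*x - a*x^2 - b*x} = sup_x {(y-b)*x - a*x^2}
FOC: (y - b) - 2a*x = 0 => x* = (y - b)/(2a)
x* = (-2.8445 - 11)/(2*9) = -0.7691
f*(-2.8445) = (y-b)^2/(4a) = (-2.8445 - 11)^2/(4*9)
= 191.6702/36 = 5.3242


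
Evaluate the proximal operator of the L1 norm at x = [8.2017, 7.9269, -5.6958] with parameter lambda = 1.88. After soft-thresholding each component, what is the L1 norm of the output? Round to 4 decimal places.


Soft-thresholding with lambda = 1.88:
prox(8.2017) = sign(8.2017)*max(|8.2017| - 1.88, 0) = 6.3217
prox(7.9269) = sign(7.9269)*max(|7.9269| - 1.88, 0) = 6.0469
prox(-5.6958) = sign(-5.6958)*max(|-5.6958| - 1.88, 0) = -3.8158
prox(x) = [6.3217, 6.0469, -3.8158]
||prox(x)||_1 = 6.3217 + 6.0469 + 3.8158 = 16.1844


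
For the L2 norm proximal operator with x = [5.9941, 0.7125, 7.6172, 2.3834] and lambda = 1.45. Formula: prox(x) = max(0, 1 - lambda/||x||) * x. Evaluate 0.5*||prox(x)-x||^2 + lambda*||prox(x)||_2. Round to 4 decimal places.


Step 1: Compute ||x||.
||x|| = 10.007
Step 2: Compute scaling factor.
scale = max(0, 1 - 1.45/10.007) = 0.8551
Step 3: prox(x) = [5.1256, 0.6093, 6.5135, 2.038]
||prox(x)|| = 8.557
Step 4: Proximal objective.
0.5*||prox-x||^2 = 1.0513
lambda*||prox|| = 12.4077
Total = 13.4588


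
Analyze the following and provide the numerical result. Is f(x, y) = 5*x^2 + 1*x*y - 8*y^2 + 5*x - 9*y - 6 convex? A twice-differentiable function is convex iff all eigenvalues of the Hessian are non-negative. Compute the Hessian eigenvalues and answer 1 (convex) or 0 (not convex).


The Hessian of f(x,y) = 5*x^2 + 1*x*y - 8*y^2 + 5*x - 9*y - 6 is:
H = [[10, 1], [1, -16]]
Trace = 10 - 16 = -6
Determinant = 10*-16 - (1)^2 = -161
Discriminant = (-6)^2 - 4*-161 = 680.0
Eigenvalues: lambda_1 = -16.0384, lambda_2 = 10.0384
The function is not convex.

0


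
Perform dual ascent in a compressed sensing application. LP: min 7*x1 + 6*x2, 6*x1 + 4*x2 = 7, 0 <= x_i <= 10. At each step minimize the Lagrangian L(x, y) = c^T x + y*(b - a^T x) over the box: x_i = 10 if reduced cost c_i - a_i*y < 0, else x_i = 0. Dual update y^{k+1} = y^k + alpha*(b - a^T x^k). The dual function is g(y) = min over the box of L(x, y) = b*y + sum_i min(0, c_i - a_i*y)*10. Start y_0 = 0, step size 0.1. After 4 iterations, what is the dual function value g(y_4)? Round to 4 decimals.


Dual ascent for LP: min 7*x1 + 6*x2, 6*x1 + 4*x2 = 7, 0 <= x_i <= 10
Step 1: y^k = 0.0, reduced costs: (7.0, 6.0)
  x^k = (0.0, 0.0), subgradient = b - a^T x = 7.0
  y^{k+1} = 0.0 + 0.1*7.0 = 0.7
Step 2: y^k = 0.7, reduced costs: (2.8, 3.2)
  x^k = (0.0, 0.0), subgradient = b - a^T x = 7.0
  y^{k+1} = 0.7 + 0.1*7.0 = 1.4
Step 3: y^k = 1.4, reduced costs: (-1.4, 0.4)
  x^k = (10.0, 0.0), subgradient = b - a^T x = -53.0
  y^{k+1} = 1.4 + 0.1*-53.0 = -3.9
Step 4: y^k = -3.9, reduced costs: (30.4, 21.6)
  x^k = (0.0, 0.0), subgradient = b - a^T x = 7.0
  y^{k+1} = -3.9 + 0.1*7.0 = -3.2
Dual objective at y_4 = -3.2: reduced costs (26.2, 18.8), box minimizer x = (0.0, 0.0)
g(y_4) = b*y + (c1 - a1*y)*x1 + (c2 - a2*y)*x2 = 7*(-3.2) + 26.2*0.0 + 18.8*0.0 = -22.4 + 0.0 + 0.0 = -22.4


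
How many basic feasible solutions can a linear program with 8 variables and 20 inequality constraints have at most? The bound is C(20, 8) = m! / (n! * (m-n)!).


Each vertex corresponds to some choice of n active constraints out of m, so the number of vertices is at most C(m, n) = m! / (n!(m-n)!).
m = 20, n = 8
Numerator: 20 * 19 * 18 * 17 * 16 * 15 * 14 * 13
Denominator: 8! = 40320
C(20, 8) = 125970


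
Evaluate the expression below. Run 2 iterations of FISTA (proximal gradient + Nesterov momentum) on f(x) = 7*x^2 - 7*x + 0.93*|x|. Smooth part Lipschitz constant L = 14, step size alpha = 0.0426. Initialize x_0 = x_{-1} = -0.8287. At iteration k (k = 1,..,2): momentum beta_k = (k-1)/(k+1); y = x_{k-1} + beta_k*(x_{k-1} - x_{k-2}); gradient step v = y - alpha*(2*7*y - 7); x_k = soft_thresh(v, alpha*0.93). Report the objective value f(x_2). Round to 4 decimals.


FISTA on f(x) = 7*x^2 - 7*x + 0.93*|x|
L = 14, alpha = 0.0426
Iteration 1: beta = 0.0, y = -0.8287 + 0.0*(-0.8287 + 0.8287) = -0.8287
  grad(y) = -18.6018, v = y - alpha*grad = -0.0363
  prox(v) = soft_thresh(-0.0363, 0.0396) = 0.0
Iteration 2: beta = 0.3333, y = 0.0 + 0.3333*(0.0 + 0.8287) = 0.2762
  grad(y) = -3.1327, v = y - alpha*grad = 0.4097
  prox(v) = soft_thresh(0.4097, 0.0396) = 0.3701
f(x_2) = 7*0.3701^2 - 7*0.3701 + 0.93*|0.3701| = -1.2877


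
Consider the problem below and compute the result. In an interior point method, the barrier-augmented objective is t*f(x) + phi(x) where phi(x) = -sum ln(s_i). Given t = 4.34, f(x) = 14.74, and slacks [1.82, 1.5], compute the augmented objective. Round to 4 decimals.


Step 1: Compute log-barrier.
ln values: [0.5988, 0.4055]
phi = -(0.5988 + 0.4055) = -1.0043
Step 2: Compute augmented objective.
t*f(x) = 4.34*14.74 = 63.9716
Total = 63.9716 - 1.0043 = 62.9673


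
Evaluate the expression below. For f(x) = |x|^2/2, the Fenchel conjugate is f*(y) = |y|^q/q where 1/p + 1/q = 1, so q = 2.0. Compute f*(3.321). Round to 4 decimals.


The conjugate exponent q satisfies 1/p + 1/q = 1.
p = 2, so q = 2/(2 - 1) = 2.0
|y|^q = 3.321^2.0 = 11.029
f*(3.321) = 11.029 / 2.0 = 5.5145


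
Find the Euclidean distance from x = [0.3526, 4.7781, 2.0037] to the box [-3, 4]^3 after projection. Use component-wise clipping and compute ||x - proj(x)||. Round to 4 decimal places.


Project each component onto [-3, 4].
clip(0.3526) = 0.3526, clip(4.7781) = 4.0, clip(2.0037) = 2.0037
Projection = [0.3526, 4.0, 2.0037]
Squared diffs: [0.0, 0.6054, 0.0]
Distance = sqrt(0.6054) = 0.7781


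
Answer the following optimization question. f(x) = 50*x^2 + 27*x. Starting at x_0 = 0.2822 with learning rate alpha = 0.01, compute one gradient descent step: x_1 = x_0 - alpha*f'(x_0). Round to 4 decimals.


We compute the gradient at x_0 and apply the update.
f'(x) = 100*x + 27
f'(0.2822) = 100*0.2822 + 27 = 55.22
x_1 = 0.2822 - 0.01*55.22 = -0.27


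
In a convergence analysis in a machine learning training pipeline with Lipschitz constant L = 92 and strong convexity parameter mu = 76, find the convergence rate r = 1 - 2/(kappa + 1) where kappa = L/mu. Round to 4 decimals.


Step 1: Compute the condition number.
kappa = L/mu = 92/76 = 1.2105
Step 2: Compute the convergence rate.
r = 1 - 2/(kappa + 1) = 1 - 2*mu/(L + mu) = (L - mu)/(L + mu) = 16/168 = 0.0952


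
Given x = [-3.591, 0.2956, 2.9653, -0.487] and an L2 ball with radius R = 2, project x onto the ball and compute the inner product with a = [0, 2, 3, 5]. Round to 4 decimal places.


Step 1: Compute ||x|| (intermediates to 6 decimals).
||x|| = sqrt((-3.591)^2 + 0.2956^2 + 2.9653^2 + (-0.487)^2) = 4.691784
Step 2: Project.
Since ||x|| > R, scale = R/||x|| = 2/4.691784 = 0.426277, proj(x) = scale * x
proj(x) = [-1.530761, 0.126007, 1.264039, -0.207597]
Step 3: Dot product.
a^T * proj(x) = 0*(-1.530761) + 2*0.126007 + 3*1.264039 + 5*(-0.207597) = 3.0061


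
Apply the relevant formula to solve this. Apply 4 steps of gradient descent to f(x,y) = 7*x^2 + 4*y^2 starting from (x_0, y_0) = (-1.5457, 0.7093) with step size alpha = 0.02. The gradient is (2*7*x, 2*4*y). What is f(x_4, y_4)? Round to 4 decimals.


Gradient descent on f(x,y) = 7*x^2 + 4*y^2.
Starting point: (-1.5457, 0.7093), alpha = 0.02
Step 1: grad_x = 2*7*-1.5457 = -21.6398, grad_y = 2*4*0.7093 = 5.6744
  x_1 = -1.5457 - 0.02*-21.6398 = -1.1129
  y_1 = 0.7093 - 0.02*5.6744 = 0.5958
Step 2: grad_x = 2*7*-1.1129 = -15.5807, grad_y = 2*4*0.5958 = 4.7665
  x_2 = -1.1129 - 0.02*-15.5807 = -0.8013
  y_2 = 0.5958 - 0.02*4.7665 = 0.5005
Step 3: grad_x = 2*7*-0.8013 = -11.2181, grad_y = 2*4*0.5005 = 4.0039
  x_3 = -0.8013 - 0.02*-11.2181 = -0.5769
  y_3 = 0.5005 - 0.02*4.0039 = 0.4204
Step 4: grad_x = 2*7*-0.5769 = -8.077, grad_y = 2*4*0.4204 = 3.3632
  x_4 = -0.5769 - 0.02*-8.077 = -0.4154
  y_4 = 0.4204 - 0.02*3.3632 = 0.3531
f(-0.4154, 0.3531) = 7*(-0.4154)^2 + 4*0.3531^2 = 1.7067


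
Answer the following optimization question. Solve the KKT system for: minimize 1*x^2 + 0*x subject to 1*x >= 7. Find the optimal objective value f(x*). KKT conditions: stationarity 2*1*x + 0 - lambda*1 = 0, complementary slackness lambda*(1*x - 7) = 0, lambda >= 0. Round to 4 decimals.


Step 1: Try lambda = 0 (constraint inactive).
x_unc = 0/(2*1) = 0.0
Check: 1*0.0 = 0.0 < 7 -- violated!
Step 2: Constraint must be active: 1*x = 7
x* = 7/1 = 7.0
lambda = (2*1*7.0 + 0)/1 = 14.0
Step 3: Compute optimal value.
f(x*) = 1*7.0^2 + 0*7.0 = 49.0


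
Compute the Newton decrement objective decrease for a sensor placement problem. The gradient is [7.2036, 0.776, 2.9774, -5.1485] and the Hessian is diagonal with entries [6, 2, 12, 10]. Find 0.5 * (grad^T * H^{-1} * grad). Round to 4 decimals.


Step 1: H is diagonal, so H^(-1) * g = [1.2006, 0.388, 0.2481, -0.5149].
Step 2: g^T H^(-1) g = sum_i g_i^2 / H_ii
  = (7.2036)^2/6 + (0.776)^2/2 + (2.9774)^2/12 + (-5.1485)^2/10
  = 8.6486 + 0.3011 + 0.7387 + 2.6507 = 12.3392
Step 3: Objective decrease = 0.5 * g^T H^(-1) g = 6.1696


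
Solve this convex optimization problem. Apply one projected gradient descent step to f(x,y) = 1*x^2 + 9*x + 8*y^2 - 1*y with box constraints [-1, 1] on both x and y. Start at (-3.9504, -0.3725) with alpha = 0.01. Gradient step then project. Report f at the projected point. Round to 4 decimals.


Step 1: Compute gradient at (-3.9504, -0.3725).
grad_x = 2*1*-3.9504 + 9 = 1.0992
grad_y = 2*8*-0.3725 - 1 = -6.96
Step 2: Gradient step.
x_raw = -3.9504 - 0.01*1.0992 = -3.9614
y_raw = -0.3725 - 0.01*-6.96 = -0.3029
Step 3: Project onto [-1, 1].
x_proj = clip(-3.9614) = -1.0
y_proj = clip(-0.3029) = -0.3029
Step 4: Evaluate f.
f(-1.0, -0.3029) = -6.9631


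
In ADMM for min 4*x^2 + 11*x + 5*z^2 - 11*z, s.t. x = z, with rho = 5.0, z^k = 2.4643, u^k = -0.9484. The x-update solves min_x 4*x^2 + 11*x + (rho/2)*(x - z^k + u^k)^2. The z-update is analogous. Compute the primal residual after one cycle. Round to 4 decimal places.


ADMM iteration with rho = 5.0, z^k = 2.4643, u^k = -0.9484
Step 1: x-update.
Minimize 4*x^2 + 11*x + (5.0/2)*(x - 2.4643 - 0.9484)^2
FOC: (2*4 + 5.0)*x = -11 + 5.0*(2.4643 + 0.9484)
x^{k+1} = 0.4664
Step 2: z-update.
Minimize 5*z^2 - 11*z + (5.0/2)*(0.4664 - z - 0.9484)^2
FOC: (2*5 + 5.0)*z = 11 + 5.0*(0.4664 - 0.9484)
z^{k+1} = 0.5727
Step 3: u-update.
u^{k+1} = -0.9484 + 0.4664 - 0.5727 = -1.0547
Step 4: Primal residual = |0.4664 - 0.5727| = 0.1063


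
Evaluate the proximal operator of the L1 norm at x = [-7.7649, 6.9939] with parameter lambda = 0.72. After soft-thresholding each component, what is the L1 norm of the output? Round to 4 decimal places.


Soft-thresholding with lambda = 0.72:
prox(-7.7649) = sign(-7.7649)*max(|-7.7649| - 0.72, 0) = -7.0449
prox(6.9939) = sign(6.9939)*max(|6.9939| - 0.72, 0) = 6.2739
prox(x) = [-7.0449, 6.2739]
||prox(x)||_1 = 7.0449 + 6.2739 = 13.3188


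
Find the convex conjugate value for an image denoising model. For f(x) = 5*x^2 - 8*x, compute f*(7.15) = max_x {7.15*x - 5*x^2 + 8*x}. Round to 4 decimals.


f*(y) = sup_x {y*x - a*x^2 - b*x} = sup_x {(y-b)*x - a*x^2}
FOC: (y - b) - 2a*x = 0 => x* = (y - b)/(2a)
x* = (7.15 + 8)/(2*5) = 1.515
f*(7.15) = (y-b)^2/(4a) = (7.15 + 8)^2/(4*5)
= 229.5225/20 = 11.4761


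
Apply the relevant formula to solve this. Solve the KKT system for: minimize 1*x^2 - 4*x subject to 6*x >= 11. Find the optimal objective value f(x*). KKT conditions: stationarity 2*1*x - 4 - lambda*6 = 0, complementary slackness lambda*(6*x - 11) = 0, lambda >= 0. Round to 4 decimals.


Step 1: Try lambda = 0 (constraint inactive).
Stationarity: 2*1*x - 4 = 0
x* = 4/(2*1) = 2.0
Check constraint: 6*2.0 = 12.0 >= 11 -- satisfied.
Step 2: Compute optimal value.
f(x*) = 1*2.0^2 - 4*2.0 = -4.0


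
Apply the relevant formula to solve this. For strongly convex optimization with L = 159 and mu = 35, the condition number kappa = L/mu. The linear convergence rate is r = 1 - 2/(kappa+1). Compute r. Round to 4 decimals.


Step 1: Compute the condition number.
kappa = L/mu = 159/35 = 4.5429
Step 2: Compute the convergence rate.
r = 1 - 2/(kappa + 1) = 1 - 2*mu/(L + mu) = (L - mu)/(L + mu) = 124/194 = 0.6392


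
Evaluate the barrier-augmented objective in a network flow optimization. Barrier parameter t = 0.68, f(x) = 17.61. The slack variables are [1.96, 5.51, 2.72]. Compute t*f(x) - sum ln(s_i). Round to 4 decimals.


Step 1: Compute log-barrier.
ln values: [0.6729, 1.7066, 1.0006]
phi = -(0.6729 + 1.7066 + 1.0006) = -3.3801
Step 2: Compute augmented objective.
t*f(x) = 0.68*17.61 = 11.9748
Total = 11.9748 - 3.3801 = 8.5947


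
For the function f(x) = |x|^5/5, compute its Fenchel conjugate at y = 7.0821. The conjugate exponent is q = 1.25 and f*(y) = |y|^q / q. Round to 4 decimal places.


The conjugate exponent q satisfies 1/p + 1/q = 1.
p = 5, so q = 5/(5 - 1) = 1.25
|y|^q = 7.0821^1.25 = 11.5532
f*(7.0821) = 11.5532 / 1.25 = 9.2426


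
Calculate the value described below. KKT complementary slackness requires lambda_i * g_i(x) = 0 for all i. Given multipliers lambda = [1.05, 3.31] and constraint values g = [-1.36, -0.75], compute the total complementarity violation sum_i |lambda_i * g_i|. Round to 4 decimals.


KKT complementary slackness check:
lambda_1 * g_1 = 1.05 * -1.36 = -1.428
lambda_2 * g_2 = 3.31 * -0.75 = -2.4825
Total violation = 1.428 + 2.4825 = 3.9105


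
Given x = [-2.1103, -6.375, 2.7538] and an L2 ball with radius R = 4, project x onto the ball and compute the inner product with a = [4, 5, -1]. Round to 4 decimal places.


Step 1: Compute ||x|| (intermediates to 6 decimals).
||x|| = sqrt((-2.1103)^2 + (-6.375)^2 + 2.7538^2) = 7.25792
Step 2: Project.
Since ||x|| > R, scale = R/||x|| = 4/7.25792 = 0.551122, proj(x) = scale * x
proj(x) = [-1.163033, -3.513403, 1.51768]
Step 3: Dot product.
a^T * proj(x) = 4*(-1.163033) + 5*(-3.513403) - 1*1.51768 = -23.7368


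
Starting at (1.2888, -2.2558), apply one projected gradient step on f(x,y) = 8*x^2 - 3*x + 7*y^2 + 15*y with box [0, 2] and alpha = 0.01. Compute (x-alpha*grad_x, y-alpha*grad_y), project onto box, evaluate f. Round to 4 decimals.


Step 1: Compute gradient at (1.2888, -2.2558).
grad_x = 2*8*1.2888 - 3 = 17.6208
grad_y = 2*7*-2.2558 + 15 = -16.5812
Step 2: Gradient step.
x_raw = 1.2888 - 0.01*17.6208 = 1.1126
y_raw = -2.2558 - 0.01*-16.5812 = -2.09
Step 3: Project onto [0, 2].
x_proj = clip(1.1126) = 1.1126
y_proj = clip(-2.09) = 0.0
Step 4: Evaluate f.
f(1.1126, 0.0) = 6.5651


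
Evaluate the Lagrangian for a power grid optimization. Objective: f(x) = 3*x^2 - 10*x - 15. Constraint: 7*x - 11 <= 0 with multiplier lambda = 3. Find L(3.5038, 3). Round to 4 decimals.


Step 1: Evaluate f(x).
f(3.5038) = 3*3.5038^2 - 10*3.5038 - 15 = -13.2082
Step 2: Evaluate g(x).
g(3.5038) = 7*3.5038 - 11 = 13.5266
Step 3: Compute Lagrangian.
L = -13.2082 + 3*13.5266 = 27.3716


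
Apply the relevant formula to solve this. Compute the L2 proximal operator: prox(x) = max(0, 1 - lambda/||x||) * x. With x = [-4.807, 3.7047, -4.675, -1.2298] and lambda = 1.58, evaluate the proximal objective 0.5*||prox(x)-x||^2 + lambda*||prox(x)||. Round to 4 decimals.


Step 1: Compute ||x||.
||x|| = 7.7589
Step 2: Compute scaling factor.
scale = max(0, 1 - 1.58/7.7589) = 0.7964
Step 3: prox(x) = [-3.8281, 2.9503, -3.723, -0.9794]
||prox(x)|| = 6.1789
Step 4: Proximal objective.
0.5*||prox-x||^2 = 1.2482
lambda*||prox|| = 9.7627
Total = 11.0108


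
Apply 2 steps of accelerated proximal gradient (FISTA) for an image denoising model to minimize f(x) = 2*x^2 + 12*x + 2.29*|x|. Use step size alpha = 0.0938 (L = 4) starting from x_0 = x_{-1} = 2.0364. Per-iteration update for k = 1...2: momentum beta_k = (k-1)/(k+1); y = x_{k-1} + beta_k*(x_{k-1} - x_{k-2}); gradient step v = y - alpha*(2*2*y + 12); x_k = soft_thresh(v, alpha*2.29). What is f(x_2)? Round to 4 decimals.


FISTA on f(x) = 2*x^2 + 12*x + 2.29*|x|
L = 4, alpha = 0.0938
Iteration 1: beta = 0.0, y = 2.0364 + 0.0*(2.0364 - 2.0364) = 2.0364
  grad(y) = 20.1456, v = y - alpha*grad = 0.1467
  prox(v) = soft_thresh(0.1467, 0.2148) = 0.0
Iteration 2: beta = 0.3333, y = 0.0 + 0.3333*(0.0 - 2.0364) = -0.6788
  grad(y) = 9.2848, v = y - alpha*grad = -1.5497
  prox(v) = soft_thresh(-1.5497, 0.2148) = -1.3349
f(x_2) = 2*(-1.3349)^2 + 12*(-1.3349) + 2.29*|-1.3349| = -9.398


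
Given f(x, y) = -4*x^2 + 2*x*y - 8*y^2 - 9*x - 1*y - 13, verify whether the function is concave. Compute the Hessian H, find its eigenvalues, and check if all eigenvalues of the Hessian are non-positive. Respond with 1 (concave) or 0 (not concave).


The Hessian of f(x,y) = -4*x^2 + 2*x*y - 8*y^2 - 9*x - 1*y - 13 is:
H = [[-8, 2], [2, -16]]
Trace = -8 - 16 = -24
Determinant = -8*-16 - (2)^2 = 124
Discriminant = (-24)^2 - 4*124 = 80.0
Eigenvalues: lambda_1 = -16.4721, lambda_2 = -7.5279
The function is concave.

1


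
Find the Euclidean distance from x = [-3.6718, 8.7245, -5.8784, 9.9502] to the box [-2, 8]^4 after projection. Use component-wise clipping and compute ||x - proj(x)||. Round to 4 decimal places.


Project each component onto [-2, 8].
clip(-3.6718) = -2.0, clip(8.7245) = 8.0, clip(-5.8784) = -2.0, clip(9.9502) = 8.0
Projection = [-2.0, 8.0, -2.0, 8.0]
Squared diffs: [2.7949, 0.5249, 15.042, 3.8033]
Distance = sqrt(22.1651) = 4.708


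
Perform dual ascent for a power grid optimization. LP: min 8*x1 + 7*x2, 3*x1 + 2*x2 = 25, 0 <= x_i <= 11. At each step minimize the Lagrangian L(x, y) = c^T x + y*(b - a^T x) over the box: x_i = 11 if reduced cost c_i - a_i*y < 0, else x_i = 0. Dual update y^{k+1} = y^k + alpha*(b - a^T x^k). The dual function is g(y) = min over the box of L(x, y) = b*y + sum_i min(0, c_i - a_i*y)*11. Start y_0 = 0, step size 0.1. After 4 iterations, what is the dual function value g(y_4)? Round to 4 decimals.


Dual ascent for LP: min 8*x1 + 7*x2, 3*x1 + 2*x2 = 25, 0 <= x_i <= 11
Step 1: y^k = 0.0, reduced costs: (8.0, 7.0)
  x^k = (0.0, 0.0), subgradient = b - a^T x = 25.0
  y^{k+1} = 0.0 + 0.1*25.0 = 2.5
Step 2: y^k = 2.5, reduced costs: (0.5, 2.0)
  x^k = (0.0, 0.0), subgradient = b - a^T x = 25.0
  y^{k+1} = 2.5 + 0.1*25.0 = 5.0
Step 3: y^k = 5.0, reduced costs: (-7.0, -3.0)
  x^k = (11.0, 11.0), subgradient = b - a^T x = -30.0
  y^{k+1} = 5.0 + 0.1*-30.0 = 2.0
Step 4: y^k = 2.0, reduced costs: (2.0, 3.0)
  x^k = (0.0, 0.0), subgradient = b - a^T x = 25.0
  y^{k+1} = 2.0 + 0.1*25.0 = 4.5
Dual objective at y_4 = 4.5: reduced costs (-5.5, -2.0), box minimizer x = (11.0, 11.0)
g(y_4) = b*y + (c1 - a1*y)*x1 + (c2 - a2*y)*x2 = 25*4.5 + (-5.5)*11.0 + (-2.0)*11.0 = 112.5 - 60.5 - 22.0 = 30.0


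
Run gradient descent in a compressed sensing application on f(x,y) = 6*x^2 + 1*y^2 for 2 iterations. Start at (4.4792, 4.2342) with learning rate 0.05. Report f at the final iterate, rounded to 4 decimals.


Gradient descent on f(x,y) = 6*x^2 + 1*y^2.
Starting point: (4.4792, 4.2342), alpha = 0.05
Step 1: grad_x = 2*6*4.4792 = 53.7504, grad_y = 2*1*4.2342 = 8.4684
  x_1 = 4.4792 - 0.05*53.7504 = 1.7917
  y_1 = 4.2342 - 0.05*8.4684 = 3.8108
Step 2: grad_x = 2*6*1.7917 = 21.5002, grad_y = 2*1*3.8108 = 7.6216
  x_2 = 1.7917 - 0.05*21.5002 = 0.7167
  y_2 = 3.8108 - 0.05*7.6216 = 3.4297
f(0.7167, 3.4297) = 6*0.7167^2 + 1*3.4297^2 = 14.8446


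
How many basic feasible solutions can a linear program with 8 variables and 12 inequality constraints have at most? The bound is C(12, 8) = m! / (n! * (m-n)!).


Each vertex corresponds to some choice of n active constraints out of m, so the number of vertices is at most C(m, n) = m! / (n!(m-n)!).
m = 12, n = 8
Numerator: 12 * 11 * 10 * 9 * 8 * 7 * 6 * 5
Denominator: 8! = 40320
C(12, 8) = 495


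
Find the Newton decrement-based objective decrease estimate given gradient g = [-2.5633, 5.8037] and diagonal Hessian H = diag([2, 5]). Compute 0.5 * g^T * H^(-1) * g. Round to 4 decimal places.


Step 1: H is diagonal, so H^(-1) * g = [-1.2817, 1.1607].
Step 2: g^T H^(-1) g = sum_i g_i^2 / H_ii
  = (-2.5633)^2/2 + (5.8037)^2/5
  = 3.2853 + 6.7366 = 10.0218
Step 3: Objective decrease = 0.5 * g^T H^(-1) g = 5.0109


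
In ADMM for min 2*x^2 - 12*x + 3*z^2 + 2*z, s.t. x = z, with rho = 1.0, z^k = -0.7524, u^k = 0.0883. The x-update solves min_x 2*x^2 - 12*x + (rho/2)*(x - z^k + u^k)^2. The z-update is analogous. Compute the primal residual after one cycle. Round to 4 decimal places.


ADMM iteration with rho = 1.0, z^k = -0.7524, u^k = 0.0883
Step 1: x-update.
Minimize 2*x^2 - 12*x + (1.0/2)*(x + 0.7524 + 0.0883)^2
FOC: (2*2 + 1.0)*x = 12 + 1.0*(-0.7524 - 0.0883)
x^{k+1} = 2.2319
Step 2: z-update.
Minimize 3*z^2 + 2*z + (1.0/2)*(2.2319 - z + 0.0883)^2
FOC: (2*3 + 1.0)*z = -2 + 1.0*(2.2319 + 0.0883)
z^{k+1} = 0.0457
Step 3: u-update.
u^{k+1} = 0.0883 + 2.2319 - 0.0457 = 2.2744
Step 4: Primal residual = |2.2319 - 0.0457| = 2.1861


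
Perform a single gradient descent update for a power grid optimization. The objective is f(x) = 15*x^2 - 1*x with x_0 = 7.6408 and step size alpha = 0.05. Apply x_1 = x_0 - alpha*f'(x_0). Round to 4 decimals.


We compute the gradient at x_0 and apply the update.
f'(x) = 30*x - 1
f'(7.6408) = 30*7.6408 - 1 = 228.224
x_1 = 7.6408 - 0.05*228.224 = -3.7704


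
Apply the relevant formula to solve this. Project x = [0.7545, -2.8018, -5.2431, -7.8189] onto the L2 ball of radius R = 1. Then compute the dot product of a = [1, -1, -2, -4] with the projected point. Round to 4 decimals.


Step 1: Compute ||x|| (intermediates to 6 decimals).
||x|| = sqrt(0.7545^2 + (-2.8018)^2 + (-5.2431)^2 + (-7.8189)^2) = 9.851124
Step 2: Project.
Since ||x|| > R, scale = R/||x|| = 1/9.851124 = 0.101511, proj(x) = scale * x
proj(x) = [0.07659, -0.284414, -0.532232, -0.793704]
Step 3: Dot product.
a^T * proj(x) = 1*0.07659 - 1*(-0.284414) - 2*(-0.532232) - 4*(-0.793704) = 4.6003


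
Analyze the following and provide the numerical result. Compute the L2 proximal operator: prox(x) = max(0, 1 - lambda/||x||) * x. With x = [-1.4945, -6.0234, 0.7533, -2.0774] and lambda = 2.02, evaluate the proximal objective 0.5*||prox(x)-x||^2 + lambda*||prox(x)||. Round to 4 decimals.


Step 1: Compute ||x||.
||x|| = 6.5877
Step 2: Compute scaling factor.
scale = max(0, 1 - 2.02/6.5877) = 0.6934
Step 3: prox(x) = [-1.0362, -4.1764, 0.5223, -1.4404]
||prox(x)|| = 4.5677
Step 4: Proximal objective.
0.5*||prox-x||^2 = 2.0402
lambda*||prox|| = 9.2268
Total = 11.267


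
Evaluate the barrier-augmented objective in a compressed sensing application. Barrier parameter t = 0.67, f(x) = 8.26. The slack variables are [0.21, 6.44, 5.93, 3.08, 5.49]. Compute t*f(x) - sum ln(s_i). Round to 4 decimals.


Step 1: Compute log-barrier.
ln values: [-1.5606, 1.8625, 1.78, 1.1249, 1.7029]
phi = -(-1.5606 + 1.8625 + 1.78 + 1.1249 + 1.7029) = -4.9098
Step 2: Compute augmented objective.
t*f(x) = 0.67*8.26 = 5.5342
Total = 5.5342 - 4.9098 = 0.6244


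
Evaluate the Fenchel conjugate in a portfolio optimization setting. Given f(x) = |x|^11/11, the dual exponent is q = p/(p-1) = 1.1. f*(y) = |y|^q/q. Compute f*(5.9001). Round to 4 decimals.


The conjugate exponent q satisfies 1/p + 1/q = 1.
p = 11, so q = 11/(11 - 1) = 1.1
|y|^q = 5.9001^1.1 = 7.046
f*(5.9001) = 7.046 / 1.1 = 6.4055


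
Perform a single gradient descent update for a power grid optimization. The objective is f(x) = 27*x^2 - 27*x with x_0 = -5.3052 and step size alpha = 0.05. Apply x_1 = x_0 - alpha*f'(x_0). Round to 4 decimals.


We compute the gradient at x_0 and apply the update.
f'(x) = 54*x - 27
f'(-5.3052) = 54*-5.3052 - 27 = -313.4808
x_1 = -5.3052 - 0.05*-313.4808 = 10.3688


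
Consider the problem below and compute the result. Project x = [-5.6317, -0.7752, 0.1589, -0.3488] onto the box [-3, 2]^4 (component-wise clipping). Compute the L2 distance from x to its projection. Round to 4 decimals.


Project each component onto [-3, 2].
clip(-5.6317) = -3.0, clip(-0.7752) = -0.7752, clip(0.1589) = 0.1589, clip(-0.3488) = -0.3488
Projection = [-3.0, -0.7752, 0.1589, -0.3488]
Squared diffs: [6.9258, 0.0, 0.0, 0.0]
Distance = sqrt(6.9258) = 2.6317


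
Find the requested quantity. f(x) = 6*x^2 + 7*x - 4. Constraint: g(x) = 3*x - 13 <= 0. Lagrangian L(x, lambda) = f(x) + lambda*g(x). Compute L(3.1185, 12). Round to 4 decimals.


Step 1: Evaluate f(x).
f(3.1185) = 6*3.1185^2 + 7*3.1185 - 4 = 76.1798
Step 2: Evaluate g(x).
g(3.1185) = 3*3.1185 - 13 = -3.6445
Step 3: Compute Lagrangian.
L = 76.1798 + 12*-3.6445 = 32.4458


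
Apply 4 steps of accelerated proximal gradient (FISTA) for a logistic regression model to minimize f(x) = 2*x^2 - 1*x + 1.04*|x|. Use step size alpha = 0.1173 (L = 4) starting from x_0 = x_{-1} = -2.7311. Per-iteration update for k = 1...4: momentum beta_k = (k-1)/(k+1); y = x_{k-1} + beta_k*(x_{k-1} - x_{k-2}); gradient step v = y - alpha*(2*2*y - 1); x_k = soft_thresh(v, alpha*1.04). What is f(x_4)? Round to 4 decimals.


FISTA on f(x) = 2*x^2 - 1*x + 1.04*|x|
L = 4, alpha = 0.1173
Iteration 1: beta = 0.0, y = -2.7311 + 0.0*(-2.7311 + 2.7311) = -2.7311
  grad(y) = -11.9244, v = y - alpha*grad = -1.3324
  prox(v) = soft_thresh(-1.3324, 0.122) = -1.2104
Iteration 2: beta = 0.3333, y = -1.2104 + 0.3333*(-1.2104 + 2.7311) = -0.7035
  grad(y) = -3.8139, v = y - alpha*grad = -0.2561
  prox(v) = soft_thresh(-0.2561, 0.122) = -0.1341
Iteration 3: beta = 0.5, y = -0.1341 + 0.5*(-0.1341 + 1.2104) = 0.404
  grad(y) = 0.6161, v = y - alpha*grad = 0.3318
  prox(v) = soft_thresh(0.3318, 0.122) = 0.2098
Iteration 4: beta = 0.6, y = 0.2098 + 0.6*(0.2098 + 0.1341) = 0.4161
  grad(y) = 0.6644, v = y - alpha*grad = 0.3382
  prox(v) = soft_thresh(0.3382, 0.122) = 0.2162
f(x_4) = 2*0.2162^2 - 1*0.2162 + 1.04*|0.2162| = 0.1021


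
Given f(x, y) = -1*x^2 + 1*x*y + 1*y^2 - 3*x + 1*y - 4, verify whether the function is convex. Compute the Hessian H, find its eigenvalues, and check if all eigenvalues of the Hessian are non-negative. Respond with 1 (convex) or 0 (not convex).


The Hessian of f(x,y) = -1*x^2 + 1*x*y + 1*y^2 - 3*x + 1*y - 4 is:
H = [[-2, 1], [1, 2]]
Trace = -2 + 2 = 0
Determinant = -2*2 - (1)^2 = -5
Discriminant = (0)^2 - 4*-5 = 20.0
Eigenvalues: lambda_1 = -2.2361, lambda_2 = 2.2361
The function is not convex.

0


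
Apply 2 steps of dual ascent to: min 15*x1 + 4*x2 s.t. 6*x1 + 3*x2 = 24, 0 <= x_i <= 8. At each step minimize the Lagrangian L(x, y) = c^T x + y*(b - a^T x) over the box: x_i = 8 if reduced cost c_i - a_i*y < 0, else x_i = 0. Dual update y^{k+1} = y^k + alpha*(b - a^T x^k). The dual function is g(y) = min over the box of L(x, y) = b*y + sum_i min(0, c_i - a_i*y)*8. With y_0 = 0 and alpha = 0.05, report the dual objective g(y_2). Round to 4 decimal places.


Dual ascent for LP: min 15*x1 + 4*x2, 6*x1 + 3*x2 = 24, 0 <= x_i <= 8
Step 1: y^k = 0.0, reduced costs: (15.0, 4.0)
  x^k = (0.0, 0.0), subgradient = b - a^T x = 24.0
  y^{k+1} = 0.0 + 0.05*24.0 = 1.2
Step 2: y^k = 1.2, reduced costs: (7.8, 0.4)
  x^k = (0.0, 0.0), subgradient = b - a^T x = 24.0
  y^{k+1} = 1.2 + 0.05*24.0 = 2.4
Dual objective at y_2 = 2.4: reduced costs (0.6, -3.2), box minimizer x = (0.0, 8.0)
g(y_2) = b*y + (c1 - a1*y)*x1 + (c2 - a2*y)*x2 = 24*2.4 + 0.6*0.0 + (-3.2)*8.0 = 57.6 + 0.0 - 25.6 = 32.0


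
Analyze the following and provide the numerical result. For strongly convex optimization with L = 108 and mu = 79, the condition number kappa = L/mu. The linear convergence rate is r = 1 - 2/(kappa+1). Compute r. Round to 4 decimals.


Step 1: Compute the condition number.
kappa = L/mu = 108/79 = 1.3671
Step 2: Compute the convergence rate.
r = 1 - 2/(kappa + 1) = 1 - 2*mu/(L + mu) = (L - mu)/(L + mu) = 29/187 = 0.1551


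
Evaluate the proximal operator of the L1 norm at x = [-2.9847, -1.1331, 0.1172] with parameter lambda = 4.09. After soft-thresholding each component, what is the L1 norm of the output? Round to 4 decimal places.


Soft-thresholding with lambda = 4.09:
prox(-2.9847) = sign(-2.9847)*max(|-2.9847| - 4.09, 0) = 0.0
prox(-1.1331) = sign(-1.1331)*max(|-1.1331| - 4.09, 0) = 0.0
prox(0.1172) = sign(0.1172)*max(|0.1172| - 4.09, 0) = 0.0
prox(x) = [0.0, 0.0, 0.0]
||prox(x)||_1 = 0.0 + 0.0 + 0.0 = 0.0


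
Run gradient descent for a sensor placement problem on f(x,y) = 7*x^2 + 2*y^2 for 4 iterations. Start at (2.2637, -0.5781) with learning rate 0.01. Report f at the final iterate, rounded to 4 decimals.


Gradient descent on f(x,y) = 7*x^2 + 2*y^2.
Starting point: (2.2637, -0.5781), alpha = 0.01
Step 1: grad_x = 2*7*2.2637 = 31.6918, grad_y = 2*2*-0.5781 = -2.3124
  x_1 = 2.2637 - 0.01*31.6918 = 1.9468
  y_1 = -0.5781 - 0.01*-2.3124 = -0.555
Step 2: grad_x = 2*7*1.9468 = 27.2549, grad_y = 2*2*-0.555 = -2.2199
  x_2 = 1.9468 - 0.01*27.2549 = 1.6742
  y_2 = -0.555 - 0.01*-2.2199 = -0.5328
Step 3: grad_x = 2*7*1.6742 = 23.4393, grad_y = 2*2*-0.5328 = -2.1311
  x_3 = 1.6742 - 0.01*23.4393 = 1.4398
  y_3 = -0.5328 - 0.01*-2.1311 = -0.5115
Step 4: grad_x = 2*7*1.4398 = 20.1578, grad_y = 2*2*-0.5115 = -2.0459
  x_4 = 1.4398 - 0.01*20.1578 = 1.2383
  y_4 = -0.5115 - 0.01*-2.0459 = -0.491
f(1.2383, -0.491) = 7*1.2383^2 + 2*(-0.491)^2 = 11.2152


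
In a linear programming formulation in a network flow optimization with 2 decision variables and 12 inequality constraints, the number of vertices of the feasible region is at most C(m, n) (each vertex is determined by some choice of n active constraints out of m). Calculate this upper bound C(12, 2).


Each vertex corresponds to some choice of n active constraints out of m, so the number of vertices is at most C(m, n) = m! / (n!(m-n)!).
m = 12, n = 2
Numerator: 12 * 11
Denominator: 2! = 2
C(12, 2) = 66


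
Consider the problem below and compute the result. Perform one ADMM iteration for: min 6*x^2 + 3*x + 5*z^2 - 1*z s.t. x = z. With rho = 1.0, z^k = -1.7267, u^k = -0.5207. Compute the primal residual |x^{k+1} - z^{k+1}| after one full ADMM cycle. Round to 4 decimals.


ADMM iteration with rho = 1.0, z^k = -1.7267, u^k = -0.5207
Step 1: x-update.
Minimize 6*x^2 + 3*x + (1.0/2)*(x + 1.7267 - 0.5207)^2
FOC: (2*6 + 1.0)*x = -3 + 1.0*(-1.7267 + 0.5207)
x^{k+1} = -0.3235
Step 2: z-update.
Minimize 5*z^2 - 1*z + (1.0/2)*(-0.3235 - z - 0.5207)^2
FOC: (2*5 + 1.0)*z = 1 + 1.0*(-0.3235 - 0.5207)
z^{k+1} = 0.0142
Step 3: u-update.
u^{k+1} = -0.5207 - 0.3235 - 0.0142 = -0.8584
Step 4: Primal residual = |-0.3235 - 0.0142| = 0.3377


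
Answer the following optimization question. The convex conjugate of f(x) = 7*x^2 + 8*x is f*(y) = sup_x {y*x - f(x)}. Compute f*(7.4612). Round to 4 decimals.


f*(y) = sup_x {y*x - a*x^2 - b*x} = sup_x {(y-b)*x - a*x^2}
FOC: (y - b) - 2a*x = 0 => x* = (y - b)/(2a)
x* = (7.4612 - 8)/(2*7) = -0.0385
f*(7.4612) = (y-b)^2/(4a) = (7.4612 - 8)^2/(4*7)
= 0.2903/28 = 0.0104


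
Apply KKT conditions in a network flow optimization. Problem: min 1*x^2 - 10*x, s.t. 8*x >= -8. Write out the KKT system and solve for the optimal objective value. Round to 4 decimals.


Step 1: Try lambda = 0 (constraint inactive).
Stationarity: 2*1*x - 10 = 0
x* = 10/(2*1) = 5.0
Check constraint: 8*5.0 = 40.0 >= -8 -- satisfied.
Step 2: Compute optimal value.
f(x*) = 1*5.0^2 - 10*5.0 = -25.0


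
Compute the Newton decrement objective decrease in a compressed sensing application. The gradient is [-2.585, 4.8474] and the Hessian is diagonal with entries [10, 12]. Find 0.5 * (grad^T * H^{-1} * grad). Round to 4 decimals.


Step 1: H is diagonal, so H^(-1) * g = [-0.2585, 0.404].
Step 2: g^T H^(-1) g = sum_i g_i^2 / H_ii
  = (-2.585)^2/10 + (4.8474)^2/12
  = 0.6682 + 1.9581 = 2.6263
Step 3: Objective decrease = 0.5 * g^T H^(-1) g = 1.3132


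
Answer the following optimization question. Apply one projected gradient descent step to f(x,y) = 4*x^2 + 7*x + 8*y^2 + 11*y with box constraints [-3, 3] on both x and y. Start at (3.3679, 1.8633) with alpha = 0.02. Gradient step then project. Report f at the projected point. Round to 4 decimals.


Step 1: Compute gradient at (3.3679, 1.8633).
grad_x = 2*4*3.3679 + 7 = 33.9432
grad_y = 2*8*1.8633 + 11 = 40.8128
Step 2: Gradient step.
x_raw = 3.3679 - 0.02*33.9432 = 2.689
y_raw = 1.8633 - 0.02*40.8128 = 1.047
Step 3: Project onto [-3, 3].
x_proj = clip(2.689) = 2.689
y_proj = clip(1.047) = 1.047
Step 4: Evaluate f.
f(2.689, 1.047) = 68.0348


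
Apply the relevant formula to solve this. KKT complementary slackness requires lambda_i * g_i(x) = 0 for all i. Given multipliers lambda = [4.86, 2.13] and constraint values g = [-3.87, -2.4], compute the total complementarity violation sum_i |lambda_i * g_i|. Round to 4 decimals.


KKT complementary slackness check:
lambda_1 * g_1 = 4.86 * -3.87 = -18.8082
lambda_2 * g_2 = 2.13 * -2.4 = -5.112
Total violation = 18.8082 + 5.112 = 23.9202


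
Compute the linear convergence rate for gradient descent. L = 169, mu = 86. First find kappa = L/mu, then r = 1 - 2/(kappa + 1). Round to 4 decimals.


Step 1: Compute the condition number.
kappa = L/mu = 169/86 = 1.9651
Step 2: Compute the convergence rate.
r = 1 - 2/(kappa + 1) = 1 - 2*mu/(L + mu) = (L - mu)/(L + mu) = 83/255 = 0.3255


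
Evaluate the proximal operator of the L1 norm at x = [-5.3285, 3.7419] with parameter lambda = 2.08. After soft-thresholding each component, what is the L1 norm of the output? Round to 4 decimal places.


Soft-thresholding with lambda = 2.08:
prox(-5.3285) = sign(-5.3285)*max(|-5.3285| - 2.08, 0) = -3.2485
prox(3.7419) = sign(3.7419)*max(|3.7419| - 2.08, 0) = 1.6619
prox(x) = [-3.2485, 1.6619]
||prox(x)||_1 = 3.2485 + 1.6619 = 4.9104


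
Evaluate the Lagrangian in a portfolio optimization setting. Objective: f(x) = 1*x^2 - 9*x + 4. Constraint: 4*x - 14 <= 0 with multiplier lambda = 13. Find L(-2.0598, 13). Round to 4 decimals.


Step 1: Evaluate f(x).
f(-2.0598) = 1*(-2.0598)^2 - 9*(-2.0598) + 4 = 26.781
Step 2: Evaluate g(x).
g(-2.0598) = 4*-2.0598 - 14 = -22.2392
Step 3: Compute Lagrangian.
L = 26.781 + 13*-22.2392 = -262.3286


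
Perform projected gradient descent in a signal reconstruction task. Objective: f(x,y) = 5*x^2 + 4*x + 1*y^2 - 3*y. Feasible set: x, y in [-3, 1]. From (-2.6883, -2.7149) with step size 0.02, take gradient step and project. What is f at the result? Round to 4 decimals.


Step 1: Compute gradient at (-2.6883, -2.7149).
grad_x = 2*5*-2.6883 + 4 = -22.883
grad_y = 2*1*-2.7149 - 3 = -8.4298
Step 2: Gradient step.
x_raw = -2.6883 - 0.02*-22.883 = -2.2306
y_raw = -2.7149 - 0.02*-8.4298 = -2.5463
Step 3: Project onto [-3, 1].
x_proj = clip(-2.2306) = -2.2306
y_proj = clip(-2.5463) = -2.5463
Step 4: Evaluate f.
f(-2.2306, -2.5463) = 30.0788


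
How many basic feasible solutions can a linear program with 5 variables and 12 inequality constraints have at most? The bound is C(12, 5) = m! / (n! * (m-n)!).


Each vertex corresponds to some choice of n active constraints out of m, so the number of vertices is at most C(m, n) = m! / (n!(m-n)!).
m = 12, n = 5
Numerator: 12 * 11 * 10 * 9 * 8
Denominator: 5! = 120
C(12, 5) = 792


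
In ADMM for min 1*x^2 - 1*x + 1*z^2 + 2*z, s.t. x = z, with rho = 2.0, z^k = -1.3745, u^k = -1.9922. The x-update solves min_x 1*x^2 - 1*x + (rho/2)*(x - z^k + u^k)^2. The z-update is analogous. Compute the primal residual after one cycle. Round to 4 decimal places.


ADMM iteration with rho = 2.0, z^k = -1.3745, u^k = -1.9922
Step 1: x-update.
Minimize 1*x^2 - 1*x + (2.0/2)*(x + 1.3745 - 1.9922)^2
FOC: (2*1 + 2.0)*x = 1 + 2.0*(-1.3745 + 1.9922)
x^{k+1} = 0.5589
Step 2: z-update.
Minimize 1*z^2 + 2*z + (2.0/2)*(0.5589 - z - 1.9922)^2
FOC: (2*1 + 2.0)*z = -2 + 2.0*(0.5589 - 1.9922)
z^{k+1} = -1.2167
Step 3: u-update.
u^{k+1} = -1.9922 + 0.5589 + 1.2167 = -0.2167
Step 4: Primal residual = |0.5589 + 1.2167| = 1.7755


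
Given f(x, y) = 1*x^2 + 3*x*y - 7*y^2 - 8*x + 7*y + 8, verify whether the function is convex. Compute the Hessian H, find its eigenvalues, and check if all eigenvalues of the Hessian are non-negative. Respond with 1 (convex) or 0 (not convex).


The Hessian of f(x,y) = 1*x^2 + 3*x*y - 7*y^2 - 8*x + 7*y + 8 is:
H = [[2, 3], [3, -14]]
Trace = 2 - 14 = -12
Determinant = 2*-14 - (3)^2 = -37
Discriminant = (-12)^2 - 4*-37 = 292.0
Eigenvalues: lambda_1 = -14.544, lambda_2 = 2.544
The function is not convex.

0


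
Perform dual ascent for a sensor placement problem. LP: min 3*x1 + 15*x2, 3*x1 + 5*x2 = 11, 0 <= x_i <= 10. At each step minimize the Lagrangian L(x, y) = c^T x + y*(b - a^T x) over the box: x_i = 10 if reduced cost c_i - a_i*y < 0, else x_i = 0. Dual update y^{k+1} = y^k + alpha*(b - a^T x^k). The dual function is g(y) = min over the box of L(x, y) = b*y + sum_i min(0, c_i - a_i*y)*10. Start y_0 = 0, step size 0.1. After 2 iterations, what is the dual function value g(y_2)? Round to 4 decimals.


Dual ascent for LP: min 3*x1 + 15*x2, 3*x1 + 5*x2 = 11, 0 <= x_i <= 10
Step 1: y^k = 0.0, reduced costs: (3.0, 15.0)
  x^k = (0.0, 0.0), subgradient = b - a^T x = 11.0
  y^{k+1} = 0.0 + 0.1*11.0 = 1.1
Step 2: y^k = 1.1, reduced costs: (-0.3, 9.5)
  x^k = (10.0, 0.0), subgradient = b - a^T x = -19.0
  y^{k+1} = 1.1 + 0.1*-19.0 = -0.8
Dual objective at y_2 = -0.8: reduced costs (5.4, 19.0), box minimizer x = (0.0, 0.0)
g(y_2) = b*y + (c1 - a1*y)*x1 + (c2 - a2*y)*x2 = 11*(-0.8) + 5.4*0.0 + 19.0*0.0 = -8.8 + 0.0 + 0.0 = -8.8


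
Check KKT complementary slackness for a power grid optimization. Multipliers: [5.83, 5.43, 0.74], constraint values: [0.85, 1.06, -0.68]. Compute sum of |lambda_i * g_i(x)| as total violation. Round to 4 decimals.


KKT complementary slackness check:
lambda_1 * g_1 = 5.83 * 0.85 = 4.9555
lambda_2 * g_2 = 5.43 * 1.06 = 5.7558
lambda_3 * g_3 = 0.74 * -0.68 = -0.5032
Total violation = 4.9555 + 5.7558 + 0.5032 = 11.2145


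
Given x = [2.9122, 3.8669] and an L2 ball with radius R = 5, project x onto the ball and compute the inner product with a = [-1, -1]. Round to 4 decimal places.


Step 1: Compute ||x|| (intermediates to 6 decimals).
||x|| = sqrt(2.9122^2 + 3.8669^2) = 4.84085
Step 2: Project.
Since ||x|| <= R, proj = x (no scaling needed).
proj(x) = [2.9122, 3.8669]
Step 3: Dot product.
a^T * proj(x) = -1*2.9122 - 1*3.8669 = -6.7791


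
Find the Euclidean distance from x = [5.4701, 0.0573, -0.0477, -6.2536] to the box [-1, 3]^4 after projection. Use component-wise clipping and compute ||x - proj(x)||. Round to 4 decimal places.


Project each component onto [-1, 3].
clip(5.4701) = 3.0, clip(0.0573) = 0.0573, clip(-0.0477) = -0.0477, clip(-6.2536) = -1.0
Projection = [3.0, 0.0573, -0.0477, -1.0]
Squared diffs: [6.1014, 0.0, 0.0, 27.6003]
Distance = sqrt(33.7017) = 5.8053


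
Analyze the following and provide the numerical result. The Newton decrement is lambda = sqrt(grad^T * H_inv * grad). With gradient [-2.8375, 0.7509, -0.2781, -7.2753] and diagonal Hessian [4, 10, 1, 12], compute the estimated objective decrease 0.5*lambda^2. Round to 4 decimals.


Step 1: H is diagonal, so H^(-1) * g = [-0.7094, 0.0751, -0.2781, -0.6063].
Step 2: g^T H^(-1) g = sum_i g_i^2 / H_ii
  = (-2.8375)^2/4 + (0.7509)^2/10 + (-0.2781)^2/1 + (-7.2753)^2/12
  = 2.0129 + 0.0564 + 0.0773 + 4.4108 = 6.5574
Step 3: Objective decrease = 0.5 * g^T H^(-1) g = 3.2787


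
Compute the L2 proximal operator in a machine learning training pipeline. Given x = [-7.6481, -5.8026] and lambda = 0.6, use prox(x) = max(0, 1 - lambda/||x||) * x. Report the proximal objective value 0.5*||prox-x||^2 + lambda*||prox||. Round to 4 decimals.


Step 1: Compute ||x||.
||x|| = 9.6002
Step 2: Compute scaling factor.
scale = max(0, 1 - 0.6/9.6002) = 0.9375
Step 3: prox(x) = [-7.1701, -5.4399]
||prox(x)|| = 9.0002
Step 4: Proximal objective.
0.5*||prox-x||^2 = 0.18
lambda*||prox|| = 5.4001
Total = 5.5801
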